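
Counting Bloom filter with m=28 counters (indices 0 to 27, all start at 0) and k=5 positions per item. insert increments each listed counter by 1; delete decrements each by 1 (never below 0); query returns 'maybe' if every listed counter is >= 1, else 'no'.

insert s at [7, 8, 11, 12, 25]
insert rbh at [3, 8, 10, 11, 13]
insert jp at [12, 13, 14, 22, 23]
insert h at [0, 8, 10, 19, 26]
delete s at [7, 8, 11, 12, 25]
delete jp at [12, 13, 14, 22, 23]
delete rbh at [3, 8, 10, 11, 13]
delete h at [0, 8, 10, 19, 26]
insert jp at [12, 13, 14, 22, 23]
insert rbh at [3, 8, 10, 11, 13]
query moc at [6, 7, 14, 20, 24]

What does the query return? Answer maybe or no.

Answer: no

Derivation:
Step 1: insert s at [7, 8, 11, 12, 25] -> counters=[0,0,0,0,0,0,0,1,1,0,0,1,1,0,0,0,0,0,0,0,0,0,0,0,0,1,0,0]
Step 2: insert rbh at [3, 8, 10, 11, 13] -> counters=[0,0,0,1,0,0,0,1,2,0,1,2,1,1,0,0,0,0,0,0,0,0,0,0,0,1,0,0]
Step 3: insert jp at [12, 13, 14, 22, 23] -> counters=[0,0,0,1,0,0,0,1,2,0,1,2,2,2,1,0,0,0,0,0,0,0,1,1,0,1,0,0]
Step 4: insert h at [0, 8, 10, 19, 26] -> counters=[1,0,0,1,0,0,0,1,3,0,2,2,2,2,1,0,0,0,0,1,0,0,1,1,0,1,1,0]
Step 5: delete s at [7, 8, 11, 12, 25] -> counters=[1,0,0,1,0,0,0,0,2,0,2,1,1,2,1,0,0,0,0,1,0,0,1,1,0,0,1,0]
Step 6: delete jp at [12, 13, 14, 22, 23] -> counters=[1,0,0,1,0,0,0,0,2,0,2,1,0,1,0,0,0,0,0,1,0,0,0,0,0,0,1,0]
Step 7: delete rbh at [3, 8, 10, 11, 13] -> counters=[1,0,0,0,0,0,0,0,1,0,1,0,0,0,0,0,0,0,0,1,0,0,0,0,0,0,1,0]
Step 8: delete h at [0, 8, 10, 19, 26] -> counters=[0,0,0,0,0,0,0,0,0,0,0,0,0,0,0,0,0,0,0,0,0,0,0,0,0,0,0,0]
Step 9: insert jp at [12, 13, 14, 22, 23] -> counters=[0,0,0,0,0,0,0,0,0,0,0,0,1,1,1,0,0,0,0,0,0,0,1,1,0,0,0,0]
Step 10: insert rbh at [3, 8, 10, 11, 13] -> counters=[0,0,0,1,0,0,0,0,1,0,1,1,1,2,1,0,0,0,0,0,0,0,1,1,0,0,0,0]
Query moc: check counters[6]=0 counters[7]=0 counters[14]=1 counters[20]=0 counters[24]=0 -> no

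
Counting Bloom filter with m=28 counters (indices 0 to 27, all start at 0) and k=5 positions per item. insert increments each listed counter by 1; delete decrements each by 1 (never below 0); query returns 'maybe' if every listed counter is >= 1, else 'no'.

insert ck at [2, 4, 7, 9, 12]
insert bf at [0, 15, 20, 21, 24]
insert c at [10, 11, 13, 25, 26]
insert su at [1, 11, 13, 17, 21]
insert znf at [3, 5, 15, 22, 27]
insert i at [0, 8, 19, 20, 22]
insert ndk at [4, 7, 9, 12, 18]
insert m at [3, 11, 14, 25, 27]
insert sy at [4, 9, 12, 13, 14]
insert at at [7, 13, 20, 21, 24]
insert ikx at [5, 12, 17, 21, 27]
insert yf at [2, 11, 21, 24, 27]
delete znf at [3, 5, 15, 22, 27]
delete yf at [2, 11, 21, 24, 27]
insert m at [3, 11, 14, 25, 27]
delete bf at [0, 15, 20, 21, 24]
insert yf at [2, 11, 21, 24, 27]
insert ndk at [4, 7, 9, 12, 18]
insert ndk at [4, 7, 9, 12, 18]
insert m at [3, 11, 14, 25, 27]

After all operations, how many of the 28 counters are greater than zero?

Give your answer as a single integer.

Answer: 24

Derivation:
Step 1: insert ck at [2, 4, 7, 9, 12] -> counters=[0,0,1,0,1,0,0,1,0,1,0,0,1,0,0,0,0,0,0,0,0,0,0,0,0,0,0,0]
Step 2: insert bf at [0, 15, 20, 21, 24] -> counters=[1,0,1,0,1,0,0,1,0,1,0,0,1,0,0,1,0,0,0,0,1,1,0,0,1,0,0,0]
Step 3: insert c at [10, 11, 13, 25, 26] -> counters=[1,0,1,0,1,0,0,1,0,1,1,1,1,1,0,1,0,0,0,0,1,1,0,0,1,1,1,0]
Step 4: insert su at [1, 11, 13, 17, 21] -> counters=[1,1,1,0,1,0,0,1,0,1,1,2,1,2,0,1,0,1,0,0,1,2,0,0,1,1,1,0]
Step 5: insert znf at [3, 5, 15, 22, 27] -> counters=[1,1,1,1,1,1,0,1,0,1,1,2,1,2,0,2,0,1,0,0,1,2,1,0,1,1,1,1]
Step 6: insert i at [0, 8, 19, 20, 22] -> counters=[2,1,1,1,1,1,0,1,1,1,1,2,1,2,0,2,0,1,0,1,2,2,2,0,1,1,1,1]
Step 7: insert ndk at [4, 7, 9, 12, 18] -> counters=[2,1,1,1,2,1,0,2,1,2,1,2,2,2,0,2,0,1,1,1,2,2,2,0,1,1,1,1]
Step 8: insert m at [3, 11, 14, 25, 27] -> counters=[2,1,1,2,2,1,0,2,1,2,1,3,2,2,1,2,0,1,1,1,2,2,2,0,1,2,1,2]
Step 9: insert sy at [4, 9, 12, 13, 14] -> counters=[2,1,1,2,3,1,0,2,1,3,1,3,3,3,2,2,0,1,1,1,2,2,2,0,1,2,1,2]
Step 10: insert at at [7, 13, 20, 21, 24] -> counters=[2,1,1,2,3,1,0,3,1,3,1,3,3,4,2,2,0,1,1,1,3,3,2,0,2,2,1,2]
Step 11: insert ikx at [5, 12, 17, 21, 27] -> counters=[2,1,1,2,3,2,0,3,1,3,1,3,4,4,2,2,0,2,1,1,3,4,2,0,2,2,1,3]
Step 12: insert yf at [2, 11, 21, 24, 27] -> counters=[2,1,2,2,3,2,0,3,1,3,1,4,4,4,2,2,0,2,1,1,3,5,2,0,3,2,1,4]
Step 13: delete znf at [3, 5, 15, 22, 27] -> counters=[2,1,2,1,3,1,0,3,1,3,1,4,4,4,2,1,0,2,1,1,3,5,1,0,3,2,1,3]
Step 14: delete yf at [2, 11, 21, 24, 27] -> counters=[2,1,1,1,3,1,0,3,1,3,1,3,4,4,2,1,0,2,1,1,3,4,1,0,2,2,1,2]
Step 15: insert m at [3, 11, 14, 25, 27] -> counters=[2,1,1,2,3,1,0,3,1,3,1,4,4,4,3,1,0,2,1,1,3,4,1,0,2,3,1,3]
Step 16: delete bf at [0, 15, 20, 21, 24] -> counters=[1,1,1,2,3,1,0,3,1,3,1,4,4,4,3,0,0,2,1,1,2,3,1,0,1,3,1,3]
Step 17: insert yf at [2, 11, 21, 24, 27] -> counters=[1,1,2,2,3,1,0,3,1,3,1,5,4,4,3,0,0,2,1,1,2,4,1,0,2,3,1,4]
Step 18: insert ndk at [4, 7, 9, 12, 18] -> counters=[1,1,2,2,4,1,0,4,1,4,1,5,5,4,3,0,0,2,2,1,2,4,1,0,2,3,1,4]
Step 19: insert ndk at [4, 7, 9, 12, 18] -> counters=[1,1,2,2,5,1,0,5,1,5,1,5,6,4,3,0,0,2,3,1,2,4,1,0,2,3,1,4]
Step 20: insert m at [3, 11, 14, 25, 27] -> counters=[1,1,2,3,5,1,0,5,1,5,1,6,6,4,4,0,0,2,3,1,2,4,1,0,2,4,1,5]
Final counters=[1,1,2,3,5,1,0,5,1,5,1,6,6,4,4,0,0,2,3,1,2,4,1,0,2,4,1,5] -> 24 nonzero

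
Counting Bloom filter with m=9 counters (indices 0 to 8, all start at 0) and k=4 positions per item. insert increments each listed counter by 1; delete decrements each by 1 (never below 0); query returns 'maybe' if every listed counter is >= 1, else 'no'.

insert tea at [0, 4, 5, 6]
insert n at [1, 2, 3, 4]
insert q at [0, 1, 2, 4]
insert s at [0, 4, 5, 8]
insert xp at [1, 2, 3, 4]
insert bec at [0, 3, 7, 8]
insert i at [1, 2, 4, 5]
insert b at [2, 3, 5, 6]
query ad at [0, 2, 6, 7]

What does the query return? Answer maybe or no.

Answer: maybe

Derivation:
Step 1: insert tea at [0, 4, 5, 6] -> counters=[1,0,0,0,1,1,1,0,0]
Step 2: insert n at [1, 2, 3, 4] -> counters=[1,1,1,1,2,1,1,0,0]
Step 3: insert q at [0, 1, 2, 4] -> counters=[2,2,2,1,3,1,1,0,0]
Step 4: insert s at [0, 4, 5, 8] -> counters=[3,2,2,1,4,2,1,0,1]
Step 5: insert xp at [1, 2, 3, 4] -> counters=[3,3,3,2,5,2,1,0,1]
Step 6: insert bec at [0, 3, 7, 8] -> counters=[4,3,3,3,5,2,1,1,2]
Step 7: insert i at [1, 2, 4, 5] -> counters=[4,4,4,3,6,3,1,1,2]
Step 8: insert b at [2, 3, 5, 6] -> counters=[4,4,5,4,6,4,2,1,2]
Query ad: check counters[0]=4 counters[2]=5 counters[6]=2 counters[7]=1 -> maybe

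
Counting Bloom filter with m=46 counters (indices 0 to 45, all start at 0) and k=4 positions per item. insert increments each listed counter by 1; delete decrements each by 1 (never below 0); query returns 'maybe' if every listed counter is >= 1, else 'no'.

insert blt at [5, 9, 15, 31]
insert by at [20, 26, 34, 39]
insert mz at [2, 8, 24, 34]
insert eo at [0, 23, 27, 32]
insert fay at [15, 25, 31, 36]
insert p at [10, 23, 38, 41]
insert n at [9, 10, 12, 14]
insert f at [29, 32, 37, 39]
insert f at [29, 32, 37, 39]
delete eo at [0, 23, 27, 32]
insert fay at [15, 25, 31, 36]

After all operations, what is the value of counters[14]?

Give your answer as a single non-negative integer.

Step 1: insert blt at [5, 9, 15, 31] -> counters=[0,0,0,0,0,1,0,0,0,1,0,0,0,0,0,1,0,0,0,0,0,0,0,0,0,0,0,0,0,0,0,1,0,0,0,0,0,0,0,0,0,0,0,0,0,0]
Step 2: insert by at [20, 26, 34, 39] -> counters=[0,0,0,0,0,1,0,0,0,1,0,0,0,0,0,1,0,0,0,0,1,0,0,0,0,0,1,0,0,0,0,1,0,0,1,0,0,0,0,1,0,0,0,0,0,0]
Step 3: insert mz at [2, 8, 24, 34] -> counters=[0,0,1,0,0,1,0,0,1,1,0,0,0,0,0,1,0,0,0,0,1,0,0,0,1,0,1,0,0,0,0,1,0,0,2,0,0,0,0,1,0,0,0,0,0,0]
Step 4: insert eo at [0, 23, 27, 32] -> counters=[1,0,1,0,0,1,0,0,1,1,0,0,0,0,0,1,0,0,0,0,1,0,0,1,1,0,1,1,0,0,0,1,1,0,2,0,0,0,0,1,0,0,0,0,0,0]
Step 5: insert fay at [15, 25, 31, 36] -> counters=[1,0,1,0,0,1,0,0,1,1,0,0,0,0,0,2,0,0,0,0,1,0,0,1,1,1,1,1,0,0,0,2,1,0,2,0,1,0,0,1,0,0,0,0,0,0]
Step 6: insert p at [10, 23, 38, 41] -> counters=[1,0,1,0,0,1,0,0,1,1,1,0,0,0,0,2,0,0,0,0,1,0,0,2,1,1,1,1,0,0,0,2,1,0,2,0,1,0,1,1,0,1,0,0,0,0]
Step 7: insert n at [9, 10, 12, 14] -> counters=[1,0,1,0,0,1,0,0,1,2,2,0,1,0,1,2,0,0,0,0,1,0,0,2,1,1,1,1,0,0,0,2,1,0,2,0,1,0,1,1,0,1,0,0,0,0]
Step 8: insert f at [29, 32, 37, 39] -> counters=[1,0,1,0,0,1,0,0,1,2,2,0,1,0,1,2,0,0,0,0,1,0,0,2,1,1,1,1,0,1,0,2,2,0,2,0,1,1,1,2,0,1,0,0,0,0]
Step 9: insert f at [29, 32, 37, 39] -> counters=[1,0,1,0,0,1,0,0,1,2,2,0,1,0,1,2,0,0,0,0,1,0,0,2,1,1,1,1,0,2,0,2,3,0,2,0,1,2,1,3,0,1,0,0,0,0]
Step 10: delete eo at [0, 23, 27, 32] -> counters=[0,0,1,0,0,1,0,0,1,2,2,0,1,0,1,2,0,0,0,0,1,0,0,1,1,1,1,0,0,2,0,2,2,0,2,0,1,2,1,3,0,1,0,0,0,0]
Step 11: insert fay at [15, 25, 31, 36] -> counters=[0,0,1,0,0,1,0,0,1,2,2,0,1,0,1,3,0,0,0,0,1,0,0,1,1,2,1,0,0,2,0,3,2,0,2,0,2,2,1,3,0,1,0,0,0,0]
Final counters=[0,0,1,0,0,1,0,0,1,2,2,0,1,0,1,3,0,0,0,0,1,0,0,1,1,2,1,0,0,2,0,3,2,0,2,0,2,2,1,3,0,1,0,0,0,0] -> counters[14]=1

Answer: 1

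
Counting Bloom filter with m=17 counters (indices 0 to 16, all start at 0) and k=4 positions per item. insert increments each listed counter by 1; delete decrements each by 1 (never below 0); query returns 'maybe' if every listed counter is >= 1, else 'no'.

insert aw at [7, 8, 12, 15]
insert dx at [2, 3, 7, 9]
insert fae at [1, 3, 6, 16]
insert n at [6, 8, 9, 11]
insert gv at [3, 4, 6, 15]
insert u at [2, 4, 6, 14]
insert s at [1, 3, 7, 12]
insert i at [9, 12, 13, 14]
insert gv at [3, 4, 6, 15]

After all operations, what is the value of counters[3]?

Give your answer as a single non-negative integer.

Answer: 5

Derivation:
Step 1: insert aw at [7, 8, 12, 15] -> counters=[0,0,0,0,0,0,0,1,1,0,0,0,1,0,0,1,0]
Step 2: insert dx at [2, 3, 7, 9] -> counters=[0,0,1,1,0,0,0,2,1,1,0,0,1,0,0,1,0]
Step 3: insert fae at [1, 3, 6, 16] -> counters=[0,1,1,2,0,0,1,2,1,1,0,0,1,0,0,1,1]
Step 4: insert n at [6, 8, 9, 11] -> counters=[0,1,1,2,0,0,2,2,2,2,0,1,1,0,0,1,1]
Step 5: insert gv at [3, 4, 6, 15] -> counters=[0,1,1,3,1,0,3,2,2,2,0,1,1,0,0,2,1]
Step 6: insert u at [2, 4, 6, 14] -> counters=[0,1,2,3,2,0,4,2,2,2,0,1,1,0,1,2,1]
Step 7: insert s at [1, 3, 7, 12] -> counters=[0,2,2,4,2,0,4,3,2,2,0,1,2,0,1,2,1]
Step 8: insert i at [9, 12, 13, 14] -> counters=[0,2,2,4,2,0,4,3,2,3,0,1,3,1,2,2,1]
Step 9: insert gv at [3, 4, 6, 15] -> counters=[0,2,2,5,3,0,5,3,2,3,0,1,3,1,2,3,1]
Final counters=[0,2,2,5,3,0,5,3,2,3,0,1,3,1,2,3,1] -> counters[3]=5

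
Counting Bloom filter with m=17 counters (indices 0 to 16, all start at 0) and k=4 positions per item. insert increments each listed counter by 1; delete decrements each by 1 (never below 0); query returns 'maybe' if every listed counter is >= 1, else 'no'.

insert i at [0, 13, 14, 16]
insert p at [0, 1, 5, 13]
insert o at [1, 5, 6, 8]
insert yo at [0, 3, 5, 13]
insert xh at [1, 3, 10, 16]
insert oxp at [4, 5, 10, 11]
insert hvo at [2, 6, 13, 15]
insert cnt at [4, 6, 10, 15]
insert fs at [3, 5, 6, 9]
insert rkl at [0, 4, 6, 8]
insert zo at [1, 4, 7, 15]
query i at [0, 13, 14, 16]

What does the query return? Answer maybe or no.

Answer: maybe

Derivation:
Step 1: insert i at [0, 13, 14, 16] -> counters=[1,0,0,0,0,0,0,0,0,0,0,0,0,1,1,0,1]
Step 2: insert p at [0, 1, 5, 13] -> counters=[2,1,0,0,0,1,0,0,0,0,0,0,0,2,1,0,1]
Step 3: insert o at [1, 5, 6, 8] -> counters=[2,2,0,0,0,2,1,0,1,0,0,0,0,2,1,0,1]
Step 4: insert yo at [0, 3, 5, 13] -> counters=[3,2,0,1,0,3,1,0,1,0,0,0,0,3,1,0,1]
Step 5: insert xh at [1, 3, 10, 16] -> counters=[3,3,0,2,0,3,1,0,1,0,1,0,0,3,1,0,2]
Step 6: insert oxp at [4, 5, 10, 11] -> counters=[3,3,0,2,1,4,1,0,1,0,2,1,0,3,1,0,2]
Step 7: insert hvo at [2, 6, 13, 15] -> counters=[3,3,1,2,1,4,2,0,1,0,2,1,0,4,1,1,2]
Step 8: insert cnt at [4, 6, 10, 15] -> counters=[3,3,1,2,2,4,3,0,1,0,3,1,0,4,1,2,2]
Step 9: insert fs at [3, 5, 6, 9] -> counters=[3,3,1,3,2,5,4,0,1,1,3,1,0,4,1,2,2]
Step 10: insert rkl at [0, 4, 6, 8] -> counters=[4,3,1,3,3,5,5,0,2,1,3,1,0,4,1,2,2]
Step 11: insert zo at [1, 4, 7, 15] -> counters=[4,4,1,3,4,5,5,1,2,1,3,1,0,4,1,3,2]
Query i: check counters[0]=4 counters[13]=4 counters[14]=1 counters[16]=2 -> maybe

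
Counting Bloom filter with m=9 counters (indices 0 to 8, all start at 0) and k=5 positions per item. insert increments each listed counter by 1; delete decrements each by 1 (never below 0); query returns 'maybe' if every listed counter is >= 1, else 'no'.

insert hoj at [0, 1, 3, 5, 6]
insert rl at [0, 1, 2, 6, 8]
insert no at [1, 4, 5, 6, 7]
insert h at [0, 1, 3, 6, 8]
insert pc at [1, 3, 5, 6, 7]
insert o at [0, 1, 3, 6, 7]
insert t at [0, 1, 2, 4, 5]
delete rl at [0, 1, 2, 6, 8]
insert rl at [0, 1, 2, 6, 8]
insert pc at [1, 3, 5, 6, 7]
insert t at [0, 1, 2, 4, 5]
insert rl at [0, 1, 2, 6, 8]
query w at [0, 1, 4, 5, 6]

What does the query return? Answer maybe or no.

Answer: maybe

Derivation:
Step 1: insert hoj at [0, 1, 3, 5, 6] -> counters=[1,1,0,1,0,1,1,0,0]
Step 2: insert rl at [0, 1, 2, 6, 8] -> counters=[2,2,1,1,0,1,2,0,1]
Step 3: insert no at [1, 4, 5, 6, 7] -> counters=[2,3,1,1,1,2,3,1,1]
Step 4: insert h at [0, 1, 3, 6, 8] -> counters=[3,4,1,2,1,2,4,1,2]
Step 5: insert pc at [1, 3, 5, 6, 7] -> counters=[3,5,1,3,1,3,5,2,2]
Step 6: insert o at [0, 1, 3, 6, 7] -> counters=[4,6,1,4,1,3,6,3,2]
Step 7: insert t at [0, 1, 2, 4, 5] -> counters=[5,7,2,4,2,4,6,3,2]
Step 8: delete rl at [0, 1, 2, 6, 8] -> counters=[4,6,1,4,2,4,5,3,1]
Step 9: insert rl at [0, 1, 2, 6, 8] -> counters=[5,7,2,4,2,4,6,3,2]
Step 10: insert pc at [1, 3, 5, 6, 7] -> counters=[5,8,2,5,2,5,7,4,2]
Step 11: insert t at [0, 1, 2, 4, 5] -> counters=[6,9,3,5,3,6,7,4,2]
Step 12: insert rl at [0, 1, 2, 6, 8] -> counters=[7,10,4,5,3,6,8,4,3]
Query w: check counters[0]=7 counters[1]=10 counters[4]=3 counters[5]=6 counters[6]=8 -> maybe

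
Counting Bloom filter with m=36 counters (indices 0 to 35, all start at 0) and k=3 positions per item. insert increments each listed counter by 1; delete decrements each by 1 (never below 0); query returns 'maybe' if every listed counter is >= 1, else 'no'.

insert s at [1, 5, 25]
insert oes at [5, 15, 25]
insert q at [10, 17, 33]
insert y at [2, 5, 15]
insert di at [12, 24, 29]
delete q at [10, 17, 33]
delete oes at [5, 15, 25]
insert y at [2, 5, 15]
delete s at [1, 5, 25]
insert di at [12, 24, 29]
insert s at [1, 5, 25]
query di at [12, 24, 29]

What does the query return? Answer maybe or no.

Step 1: insert s at [1, 5, 25] -> counters=[0,1,0,0,0,1,0,0,0,0,0,0,0,0,0,0,0,0,0,0,0,0,0,0,0,1,0,0,0,0,0,0,0,0,0,0]
Step 2: insert oes at [5, 15, 25] -> counters=[0,1,0,0,0,2,0,0,0,0,0,0,0,0,0,1,0,0,0,0,0,0,0,0,0,2,0,0,0,0,0,0,0,0,0,0]
Step 3: insert q at [10, 17, 33] -> counters=[0,1,0,0,0,2,0,0,0,0,1,0,0,0,0,1,0,1,0,0,0,0,0,0,0,2,0,0,0,0,0,0,0,1,0,0]
Step 4: insert y at [2, 5, 15] -> counters=[0,1,1,0,0,3,0,0,0,0,1,0,0,0,0,2,0,1,0,0,0,0,0,0,0,2,0,0,0,0,0,0,0,1,0,0]
Step 5: insert di at [12, 24, 29] -> counters=[0,1,1,0,0,3,0,0,0,0,1,0,1,0,0,2,0,1,0,0,0,0,0,0,1,2,0,0,0,1,0,0,0,1,0,0]
Step 6: delete q at [10, 17, 33] -> counters=[0,1,1,0,0,3,0,0,0,0,0,0,1,0,0,2,0,0,0,0,0,0,0,0,1,2,0,0,0,1,0,0,0,0,0,0]
Step 7: delete oes at [5, 15, 25] -> counters=[0,1,1,0,0,2,0,0,0,0,0,0,1,0,0,1,0,0,0,0,0,0,0,0,1,1,0,0,0,1,0,0,0,0,0,0]
Step 8: insert y at [2, 5, 15] -> counters=[0,1,2,0,0,3,0,0,0,0,0,0,1,0,0,2,0,0,0,0,0,0,0,0,1,1,0,0,0,1,0,0,0,0,0,0]
Step 9: delete s at [1, 5, 25] -> counters=[0,0,2,0,0,2,0,0,0,0,0,0,1,0,0,2,0,0,0,0,0,0,0,0,1,0,0,0,0,1,0,0,0,0,0,0]
Step 10: insert di at [12, 24, 29] -> counters=[0,0,2,0,0,2,0,0,0,0,0,0,2,0,0,2,0,0,0,0,0,0,0,0,2,0,0,0,0,2,0,0,0,0,0,0]
Step 11: insert s at [1, 5, 25] -> counters=[0,1,2,0,0,3,0,0,0,0,0,0,2,0,0,2,0,0,0,0,0,0,0,0,2,1,0,0,0,2,0,0,0,0,0,0]
Query di: check counters[12]=2 counters[24]=2 counters[29]=2 -> maybe

Answer: maybe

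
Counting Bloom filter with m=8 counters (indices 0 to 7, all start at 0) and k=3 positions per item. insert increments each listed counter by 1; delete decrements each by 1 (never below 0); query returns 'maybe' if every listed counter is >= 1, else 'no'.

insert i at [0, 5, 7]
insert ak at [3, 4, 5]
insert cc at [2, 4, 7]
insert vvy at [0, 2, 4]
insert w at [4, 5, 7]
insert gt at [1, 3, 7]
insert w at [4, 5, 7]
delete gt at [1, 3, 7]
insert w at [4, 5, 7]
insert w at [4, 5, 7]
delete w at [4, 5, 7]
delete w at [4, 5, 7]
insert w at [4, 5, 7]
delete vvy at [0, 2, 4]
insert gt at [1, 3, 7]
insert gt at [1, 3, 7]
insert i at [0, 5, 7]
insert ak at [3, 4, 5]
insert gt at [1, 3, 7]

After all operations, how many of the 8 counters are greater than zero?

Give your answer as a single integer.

Step 1: insert i at [0, 5, 7] -> counters=[1,0,0,0,0,1,0,1]
Step 2: insert ak at [3, 4, 5] -> counters=[1,0,0,1,1,2,0,1]
Step 3: insert cc at [2, 4, 7] -> counters=[1,0,1,1,2,2,0,2]
Step 4: insert vvy at [0, 2, 4] -> counters=[2,0,2,1,3,2,0,2]
Step 5: insert w at [4, 5, 7] -> counters=[2,0,2,1,4,3,0,3]
Step 6: insert gt at [1, 3, 7] -> counters=[2,1,2,2,4,3,0,4]
Step 7: insert w at [4, 5, 7] -> counters=[2,1,2,2,5,4,0,5]
Step 8: delete gt at [1, 3, 7] -> counters=[2,0,2,1,5,4,0,4]
Step 9: insert w at [4, 5, 7] -> counters=[2,0,2,1,6,5,0,5]
Step 10: insert w at [4, 5, 7] -> counters=[2,0,2,1,7,6,0,6]
Step 11: delete w at [4, 5, 7] -> counters=[2,0,2,1,6,5,0,5]
Step 12: delete w at [4, 5, 7] -> counters=[2,0,2,1,5,4,0,4]
Step 13: insert w at [4, 5, 7] -> counters=[2,0,2,1,6,5,0,5]
Step 14: delete vvy at [0, 2, 4] -> counters=[1,0,1,1,5,5,0,5]
Step 15: insert gt at [1, 3, 7] -> counters=[1,1,1,2,5,5,0,6]
Step 16: insert gt at [1, 3, 7] -> counters=[1,2,1,3,5,5,0,7]
Step 17: insert i at [0, 5, 7] -> counters=[2,2,1,3,5,6,0,8]
Step 18: insert ak at [3, 4, 5] -> counters=[2,2,1,4,6,7,0,8]
Step 19: insert gt at [1, 3, 7] -> counters=[2,3,1,5,6,7,0,9]
Final counters=[2,3,1,5,6,7,0,9] -> 7 nonzero

Answer: 7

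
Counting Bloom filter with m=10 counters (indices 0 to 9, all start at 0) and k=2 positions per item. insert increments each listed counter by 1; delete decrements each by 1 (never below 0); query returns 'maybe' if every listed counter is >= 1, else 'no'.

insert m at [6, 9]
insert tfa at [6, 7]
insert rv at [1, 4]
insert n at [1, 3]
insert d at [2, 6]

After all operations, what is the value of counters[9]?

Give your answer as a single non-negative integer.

Answer: 1

Derivation:
Step 1: insert m at [6, 9] -> counters=[0,0,0,0,0,0,1,0,0,1]
Step 2: insert tfa at [6, 7] -> counters=[0,0,0,0,0,0,2,1,0,1]
Step 3: insert rv at [1, 4] -> counters=[0,1,0,0,1,0,2,1,0,1]
Step 4: insert n at [1, 3] -> counters=[0,2,0,1,1,0,2,1,0,1]
Step 5: insert d at [2, 6] -> counters=[0,2,1,1,1,0,3,1,0,1]
Final counters=[0,2,1,1,1,0,3,1,0,1] -> counters[9]=1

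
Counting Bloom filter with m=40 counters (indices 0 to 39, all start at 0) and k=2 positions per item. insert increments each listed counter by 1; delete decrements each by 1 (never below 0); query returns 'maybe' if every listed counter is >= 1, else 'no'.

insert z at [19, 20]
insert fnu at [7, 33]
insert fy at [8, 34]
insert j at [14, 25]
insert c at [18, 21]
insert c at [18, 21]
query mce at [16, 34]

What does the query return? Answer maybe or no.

Answer: no

Derivation:
Step 1: insert z at [19, 20] -> counters=[0,0,0,0,0,0,0,0,0,0,0,0,0,0,0,0,0,0,0,1,1,0,0,0,0,0,0,0,0,0,0,0,0,0,0,0,0,0,0,0]
Step 2: insert fnu at [7, 33] -> counters=[0,0,0,0,0,0,0,1,0,0,0,0,0,0,0,0,0,0,0,1,1,0,0,0,0,0,0,0,0,0,0,0,0,1,0,0,0,0,0,0]
Step 3: insert fy at [8, 34] -> counters=[0,0,0,0,0,0,0,1,1,0,0,0,0,0,0,0,0,0,0,1,1,0,0,0,0,0,0,0,0,0,0,0,0,1,1,0,0,0,0,0]
Step 4: insert j at [14, 25] -> counters=[0,0,0,0,0,0,0,1,1,0,0,0,0,0,1,0,0,0,0,1,1,0,0,0,0,1,0,0,0,0,0,0,0,1,1,0,0,0,0,0]
Step 5: insert c at [18, 21] -> counters=[0,0,0,0,0,0,0,1,1,0,0,0,0,0,1,0,0,0,1,1,1,1,0,0,0,1,0,0,0,0,0,0,0,1,1,0,0,0,0,0]
Step 6: insert c at [18, 21] -> counters=[0,0,0,0,0,0,0,1,1,0,0,0,0,0,1,0,0,0,2,1,1,2,0,0,0,1,0,0,0,0,0,0,0,1,1,0,0,0,0,0]
Query mce: check counters[16]=0 counters[34]=1 -> no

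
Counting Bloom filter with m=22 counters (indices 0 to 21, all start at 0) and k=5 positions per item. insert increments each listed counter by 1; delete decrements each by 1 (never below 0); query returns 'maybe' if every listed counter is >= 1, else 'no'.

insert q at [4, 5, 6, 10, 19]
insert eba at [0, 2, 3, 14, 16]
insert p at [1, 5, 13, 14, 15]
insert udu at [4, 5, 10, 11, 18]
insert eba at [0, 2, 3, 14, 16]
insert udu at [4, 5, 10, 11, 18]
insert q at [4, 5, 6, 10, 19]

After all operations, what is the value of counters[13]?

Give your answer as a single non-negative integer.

Answer: 1

Derivation:
Step 1: insert q at [4, 5, 6, 10, 19] -> counters=[0,0,0,0,1,1,1,0,0,0,1,0,0,0,0,0,0,0,0,1,0,0]
Step 2: insert eba at [0, 2, 3, 14, 16] -> counters=[1,0,1,1,1,1,1,0,0,0,1,0,0,0,1,0,1,0,0,1,0,0]
Step 3: insert p at [1, 5, 13, 14, 15] -> counters=[1,1,1,1,1,2,1,0,0,0,1,0,0,1,2,1,1,0,0,1,0,0]
Step 4: insert udu at [4, 5, 10, 11, 18] -> counters=[1,1,1,1,2,3,1,0,0,0,2,1,0,1,2,1,1,0,1,1,0,0]
Step 5: insert eba at [0, 2, 3, 14, 16] -> counters=[2,1,2,2,2,3,1,0,0,0,2,1,0,1,3,1,2,0,1,1,0,0]
Step 6: insert udu at [4, 5, 10, 11, 18] -> counters=[2,1,2,2,3,4,1,0,0,0,3,2,0,1,3,1,2,0,2,1,0,0]
Step 7: insert q at [4, 5, 6, 10, 19] -> counters=[2,1,2,2,4,5,2,0,0,0,4,2,0,1,3,1,2,0,2,2,0,0]
Final counters=[2,1,2,2,4,5,2,0,0,0,4,2,0,1,3,1,2,0,2,2,0,0] -> counters[13]=1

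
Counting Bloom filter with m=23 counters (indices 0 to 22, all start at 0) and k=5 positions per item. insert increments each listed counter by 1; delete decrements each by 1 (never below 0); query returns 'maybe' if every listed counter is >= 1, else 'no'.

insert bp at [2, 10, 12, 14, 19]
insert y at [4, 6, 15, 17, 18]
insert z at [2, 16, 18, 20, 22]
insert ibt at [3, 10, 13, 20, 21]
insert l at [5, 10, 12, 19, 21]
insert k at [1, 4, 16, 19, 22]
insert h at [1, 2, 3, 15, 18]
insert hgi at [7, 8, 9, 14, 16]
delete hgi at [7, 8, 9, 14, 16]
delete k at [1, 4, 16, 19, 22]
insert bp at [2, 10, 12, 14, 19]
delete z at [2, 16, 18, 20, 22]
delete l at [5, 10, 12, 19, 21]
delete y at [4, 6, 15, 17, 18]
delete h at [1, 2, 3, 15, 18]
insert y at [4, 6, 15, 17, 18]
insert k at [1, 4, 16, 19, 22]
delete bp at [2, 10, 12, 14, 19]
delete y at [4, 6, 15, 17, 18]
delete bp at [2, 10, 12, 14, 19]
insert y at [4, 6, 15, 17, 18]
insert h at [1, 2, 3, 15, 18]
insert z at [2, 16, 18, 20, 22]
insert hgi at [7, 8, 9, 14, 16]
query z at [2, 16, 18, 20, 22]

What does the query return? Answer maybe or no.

Answer: maybe

Derivation:
Step 1: insert bp at [2, 10, 12, 14, 19] -> counters=[0,0,1,0,0,0,0,0,0,0,1,0,1,0,1,0,0,0,0,1,0,0,0]
Step 2: insert y at [4, 6, 15, 17, 18] -> counters=[0,0,1,0,1,0,1,0,0,0,1,0,1,0,1,1,0,1,1,1,0,0,0]
Step 3: insert z at [2, 16, 18, 20, 22] -> counters=[0,0,2,0,1,0,1,0,0,0,1,0,1,0,1,1,1,1,2,1,1,0,1]
Step 4: insert ibt at [3, 10, 13, 20, 21] -> counters=[0,0,2,1,1,0,1,0,0,0,2,0,1,1,1,1,1,1,2,1,2,1,1]
Step 5: insert l at [5, 10, 12, 19, 21] -> counters=[0,0,2,1,1,1,1,0,0,0,3,0,2,1,1,1,1,1,2,2,2,2,1]
Step 6: insert k at [1, 4, 16, 19, 22] -> counters=[0,1,2,1,2,1,1,0,0,0,3,0,2,1,1,1,2,1,2,3,2,2,2]
Step 7: insert h at [1, 2, 3, 15, 18] -> counters=[0,2,3,2,2,1,1,0,0,0,3,0,2,1,1,2,2,1,3,3,2,2,2]
Step 8: insert hgi at [7, 8, 9, 14, 16] -> counters=[0,2,3,2,2,1,1,1,1,1,3,0,2,1,2,2,3,1,3,3,2,2,2]
Step 9: delete hgi at [7, 8, 9, 14, 16] -> counters=[0,2,3,2,2,1,1,0,0,0,3,0,2,1,1,2,2,1,3,3,2,2,2]
Step 10: delete k at [1, 4, 16, 19, 22] -> counters=[0,1,3,2,1,1,1,0,0,0,3,0,2,1,1,2,1,1,3,2,2,2,1]
Step 11: insert bp at [2, 10, 12, 14, 19] -> counters=[0,1,4,2,1,1,1,0,0,0,4,0,3,1,2,2,1,1,3,3,2,2,1]
Step 12: delete z at [2, 16, 18, 20, 22] -> counters=[0,1,3,2,1,1,1,0,0,0,4,0,3,1,2,2,0,1,2,3,1,2,0]
Step 13: delete l at [5, 10, 12, 19, 21] -> counters=[0,1,3,2,1,0,1,0,0,0,3,0,2,1,2,2,0,1,2,2,1,1,0]
Step 14: delete y at [4, 6, 15, 17, 18] -> counters=[0,1,3,2,0,0,0,0,0,0,3,0,2,1,2,1,0,0,1,2,1,1,0]
Step 15: delete h at [1, 2, 3, 15, 18] -> counters=[0,0,2,1,0,0,0,0,0,0,3,0,2,1,2,0,0,0,0,2,1,1,0]
Step 16: insert y at [4, 6, 15, 17, 18] -> counters=[0,0,2,1,1,0,1,0,0,0,3,0,2,1,2,1,0,1,1,2,1,1,0]
Step 17: insert k at [1, 4, 16, 19, 22] -> counters=[0,1,2,1,2,0,1,0,0,0,3,0,2,1,2,1,1,1,1,3,1,1,1]
Step 18: delete bp at [2, 10, 12, 14, 19] -> counters=[0,1,1,1,2,0,1,0,0,0,2,0,1,1,1,1,1,1,1,2,1,1,1]
Step 19: delete y at [4, 6, 15, 17, 18] -> counters=[0,1,1,1,1,0,0,0,0,0,2,0,1,1,1,0,1,0,0,2,1,1,1]
Step 20: delete bp at [2, 10, 12, 14, 19] -> counters=[0,1,0,1,1,0,0,0,0,0,1,0,0,1,0,0,1,0,0,1,1,1,1]
Step 21: insert y at [4, 6, 15, 17, 18] -> counters=[0,1,0,1,2,0,1,0,0,0,1,0,0,1,0,1,1,1,1,1,1,1,1]
Step 22: insert h at [1, 2, 3, 15, 18] -> counters=[0,2,1,2,2,0,1,0,0,0,1,0,0,1,0,2,1,1,2,1,1,1,1]
Step 23: insert z at [2, 16, 18, 20, 22] -> counters=[0,2,2,2,2,0,1,0,0,0,1,0,0,1,0,2,2,1,3,1,2,1,2]
Step 24: insert hgi at [7, 8, 9, 14, 16] -> counters=[0,2,2,2,2,0,1,1,1,1,1,0,0,1,1,2,3,1,3,1,2,1,2]
Query z: check counters[2]=2 counters[16]=3 counters[18]=3 counters[20]=2 counters[22]=2 -> maybe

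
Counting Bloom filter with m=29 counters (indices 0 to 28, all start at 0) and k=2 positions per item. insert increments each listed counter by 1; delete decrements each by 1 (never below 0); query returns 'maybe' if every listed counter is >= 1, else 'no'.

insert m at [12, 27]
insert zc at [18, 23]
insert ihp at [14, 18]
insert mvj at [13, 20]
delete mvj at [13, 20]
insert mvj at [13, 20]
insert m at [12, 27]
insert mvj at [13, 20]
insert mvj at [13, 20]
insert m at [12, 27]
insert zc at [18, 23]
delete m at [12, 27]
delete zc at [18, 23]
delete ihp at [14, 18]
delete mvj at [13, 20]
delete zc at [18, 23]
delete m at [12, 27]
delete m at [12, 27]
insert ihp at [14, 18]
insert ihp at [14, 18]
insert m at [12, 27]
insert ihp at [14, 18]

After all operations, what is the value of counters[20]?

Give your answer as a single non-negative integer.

Answer: 2

Derivation:
Step 1: insert m at [12, 27] -> counters=[0,0,0,0,0,0,0,0,0,0,0,0,1,0,0,0,0,0,0,0,0,0,0,0,0,0,0,1,0]
Step 2: insert zc at [18, 23] -> counters=[0,0,0,0,0,0,0,0,0,0,0,0,1,0,0,0,0,0,1,0,0,0,0,1,0,0,0,1,0]
Step 3: insert ihp at [14, 18] -> counters=[0,0,0,0,0,0,0,0,0,0,0,0,1,0,1,0,0,0,2,0,0,0,0,1,0,0,0,1,0]
Step 4: insert mvj at [13, 20] -> counters=[0,0,0,0,0,0,0,0,0,0,0,0,1,1,1,0,0,0,2,0,1,0,0,1,0,0,0,1,0]
Step 5: delete mvj at [13, 20] -> counters=[0,0,0,0,0,0,0,0,0,0,0,0,1,0,1,0,0,0,2,0,0,0,0,1,0,0,0,1,0]
Step 6: insert mvj at [13, 20] -> counters=[0,0,0,0,0,0,0,0,0,0,0,0,1,1,1,0,0,0,2,0,1,0,0,1,0,0,0,1,0]
Step 7: insert m at [12, 27] -> counters=[0,0,0,0,0,0,0,0,0,0,0,0,2,1,1,0,0,0,2,0,1,0,0,1,0,0,0,2,0]
Step 8: insert mvj at [13, 20] -> counters=[0,0,0,0,0,0,0,0,0,0,0,0,2,2,1,0,0,0,2,0,2,0,0,1,0,0,0,2,0]
Step 9: insert mvj at [13, 20] -> counters=[0,0,0,0,0,0,0,0,0,0,0,0,2,3,1,0,0,0,2,0,3,0,0,1,0,0,0,2,0]
Step 10: insert m at [12, 27] -> counters=[0,0,0,0,0,0,0,0,0,0,0,0,3,3,1,0,0,0,2,0,3,0,0,1,0,0,0,3,0]
Step 11: insert zc at [18, 23] -> counters=[0,0,0,0,0,0,0,0,0,0,0,0,3,3,1,0,0,0,3,0,3,0,0,2,0,0,0,3,0]
Step 12: delete m at [12, 27] -> counters=[0,0,0,0,0,0,0,0,0,0,0,0,2,3,1,0,0,0,3,0,3,0,0,2,0,0,0,2,0]
Step 13: delete zc at [18, 23] -> counters=[0,0,0,0,0,0,0,0,0,0,0,0,2,3,1,0,0,0,2,0,3,0,0,1,0,0,0,2,0]
Step 14: delete ihp at [14, 18] -> counters=[0,0,0,0,0,0,0,0,0,0,0,0,2,3,0,0,0,0,1,0,3,0,0,1,0,0,0,2,0]
Step 15: delete mvj at [13, 20] -> counters=[0,0,0,0,0,0,0,0,0,0,0,0,2,2,0,0,0,0,1,0,2,0,0,1,0,0,0,2,0]
Step 16: delete zc at [18, 23] -> counters=[0,0,0,0,0,0,0,0,0,0,0,0,2,2,0,0,0,0,0,0,2,0,0,0,0,0,0,2,0]
Step 17: delete m at [12, 27] -> counters=[0,0,0,0,0,0,0,0,0,0,0,0,1,2,0,0,0,0,0,0,2,0,0,0,0,0,0,1,0]
Step 18: delete m at [12, 27] -> counters=[0,0,0,0,0,0,0,0,0,0,0,0,0,2,0,0,0,0,0,0,2,0,0,0,0,0,0,0,0]
Step 19: insert ihp at [14, 18] -> counters=[0,0,0,0,0,0,0,0,0,0,0,0,0,2,1,0,0,0,1,0,2,0,0,0,0,0,0,0,0]
Step 20: insert ihp at [14, 18] -> counters=[0,0,0,0,0,0,0,0,0,0,0,0,0,2,2,0,0,0,2,0,2,0,0,0,0,0,0,0,0]
Step 21: insert m at [12, 27] -> counters=[0,0,0,0,0,0,0,0,0,0,0,0,1,2,2,0,0,0,2,0,2,0,0,0,0,0,0,1,0]
Step 22: insert ihp at [14, 18] -> counters=[0,0,0,0,0,0,0,0,0,0,0,0,1,2,3,0,0,0,3,0,2,0,0,0,0,0,0,1,0]
Final counters=[0,0,0,0,0,0,0,0,0,0,0,0,1,2,3,0,0,0,3,0,2,0,0,0,0,0,0,1,0] -> counters[20]=2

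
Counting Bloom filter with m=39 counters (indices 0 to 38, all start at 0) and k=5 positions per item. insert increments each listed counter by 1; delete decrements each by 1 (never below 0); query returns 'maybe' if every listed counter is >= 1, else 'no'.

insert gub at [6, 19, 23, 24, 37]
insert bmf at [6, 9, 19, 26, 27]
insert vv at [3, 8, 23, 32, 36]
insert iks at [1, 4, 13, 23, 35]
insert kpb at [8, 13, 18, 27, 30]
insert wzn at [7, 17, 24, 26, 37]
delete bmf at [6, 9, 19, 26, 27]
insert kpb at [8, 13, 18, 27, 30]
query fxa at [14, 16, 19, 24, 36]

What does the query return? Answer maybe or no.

Step 1: insert gub at [6, 19, 23, 24, 37] -> counters=[0,0,0,0,0,0,1,0,0,0,0,0,0,0,0,0,0,0,0,1,0,0,0,1,1,0,0,0,0,0,0,0,0,0,0,0,0,1,0]
Step 2: insert bmf at [6, 9, 19, 26, 27] -> counters=[0,0,0,0,0,0,2,0,0,1,0,0,0,0,0,0,0,0,0,2,0,0,0,1,1,0,1,1,0,0,0,0,0,0,0,0,0,1,0]
Step 3: insert vv at [3, 8, 23, 32, 36] -> counters=[0,0,0,1,0,0,2,0,1,1,0,0,0,0,0,0,0,0,0,2,0,0,0,2,1,0,1,1,0,0,0,0,1,0,0,0,1,1,0]
Step 4: insert iks at [1, 4, 13, 23, 35] -> counters=[0,1,0,1,1,0,2,0,1,1,0,0,0,1,0,0,0,0,0,2,0,0,0,3,1,0,1,1,0,0,0,0,1,0,0,1,1,1,0]
Step 5: insert kpb at [8, 13, 18, 27, 30] -> counters=[0,1,0,1,1,0,2,0,2,1,0,0,0,2,0,0,0,0,1,2,0,0,0,3,1,0,1,2,0,0,1,0,1,0,0,1,1,1,0]
Step 6: insert wzn at [7, 17, 24, 26, 37] -> counters=[0,1,0,1,1,0,2,1,2,1,0,0,0,2,0,0,0,1,1,2,0,0,0,3,2,0,2,2,0,0,1,0,1,0,0,1,1,2,0]
Step 7: delete bmf at [6, 9, 19, 26, 27] -> counters=[0,1,0,1,1,0,1,1,2,0,0,0,0,2,0,0,0,1,1,1,0,0,0,3,2,0,1,1,0,0,1,0,1,0,0,1,1,2,0]
Step 8: insert kpb at [8, 13, 18, 27, 30] -> counters=[0,1,0,1,1,0,1,1,3,0,0,0,0,3,0,0,0,1,2,1,0,0,0,3,2,0,1,2,0,0,2,0,1,0,0,1,1,2,0]
Query fxa: check counters[14]=0 counters[16]=0 counters[19]=1 counters[24]=2 counters[36]=1 -> no

Answer: no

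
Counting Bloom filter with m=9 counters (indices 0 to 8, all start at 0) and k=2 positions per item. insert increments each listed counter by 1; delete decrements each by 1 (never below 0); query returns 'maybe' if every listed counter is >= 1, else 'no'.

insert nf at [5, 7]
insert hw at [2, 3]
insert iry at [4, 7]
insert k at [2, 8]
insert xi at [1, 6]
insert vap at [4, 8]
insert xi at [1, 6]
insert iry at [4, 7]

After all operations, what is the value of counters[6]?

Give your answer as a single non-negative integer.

Step 1: insert nf at [5, 7] -> counters=[0,0,0,0,0,1,0,1,0]
Step 2: insert hw at [2, 3] -> counters=[0,0,1,1,0,1,0,1,0]
Step 3: insert iry at [4, 7] -> counters=[0,0,1,1,1,1,0,2,0]
Step 4: insert k at [2, 8] -> counters=[0,0,2,1,1,1,0,2,1]
Step 5: insert xi at [1, 6] -> counters=[0,1,2,1,1,1,1,2,1]
Step 6: insert vap at [4, 8] -> counters=[0,1,2,1,2,1,1,2,2]
Step 7: insert xi at [1, 6] -> counters=[0,2,2,1,2,1,2,2,2]
Step 8: insert iry at [4, 7] -> counters=[0,2,2,1,3,1,2,3,2]
Final counters=[0,2,2,1,3,1,2,3,2] -> counters[6]=2

Answer: 2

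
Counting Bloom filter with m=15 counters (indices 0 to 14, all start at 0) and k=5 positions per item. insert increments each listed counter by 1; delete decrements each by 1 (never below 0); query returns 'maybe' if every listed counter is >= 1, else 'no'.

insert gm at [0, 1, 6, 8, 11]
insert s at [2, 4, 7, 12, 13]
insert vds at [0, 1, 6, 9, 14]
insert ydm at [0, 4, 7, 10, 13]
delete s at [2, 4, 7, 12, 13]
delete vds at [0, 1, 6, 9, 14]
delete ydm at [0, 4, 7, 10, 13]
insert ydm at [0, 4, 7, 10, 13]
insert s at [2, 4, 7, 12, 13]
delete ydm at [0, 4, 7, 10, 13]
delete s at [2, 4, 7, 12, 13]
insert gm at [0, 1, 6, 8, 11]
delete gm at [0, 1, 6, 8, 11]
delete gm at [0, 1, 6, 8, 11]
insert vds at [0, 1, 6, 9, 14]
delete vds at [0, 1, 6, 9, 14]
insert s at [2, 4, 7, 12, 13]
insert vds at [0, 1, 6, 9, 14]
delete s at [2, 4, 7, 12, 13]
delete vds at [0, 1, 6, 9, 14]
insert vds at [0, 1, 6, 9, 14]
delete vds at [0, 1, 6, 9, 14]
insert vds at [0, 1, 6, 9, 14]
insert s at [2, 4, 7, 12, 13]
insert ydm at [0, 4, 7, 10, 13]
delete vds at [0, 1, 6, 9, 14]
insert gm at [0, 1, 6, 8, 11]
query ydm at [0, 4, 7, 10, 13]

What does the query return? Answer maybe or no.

Step 1: insert gm at [0, 1, 6, 8, 11] -> counters=[1,1,0,0,0,0,1,0,1,0,0,1,0,0,0]
Step 2: insert s at [2, 4, 7, 12, 13] -> counters=[1,1,1,0,1,0,1,1,1,0,0,1,1,1,0]
Step 3: insert vds at [0, 1, 6, 9, 14] -> counters=[2,2,1,0,1,0,2,1,1,1,0,1,1,1,1]
Step 4: insert ydm at [0, 4, 7, 10, 13] -> counters=[3,2,1,0,2,0,2,2,1,1,1,1,1,2,1]
Step 5: delete s at [2, 4, 7, 12, 13] -> counters=[3,2,0,0,1,0,2,1,1,1,1,1,0,1,1]
Step 6: delete vds at [0, 1, 6, 9, 14] -> counters=[2,1,0,0,1,0,1,1,1,0,1,1,0,1,0]
Step 7: delete ydm at [0, 4, 7, 10, 13] -> counters=[1,1,0,0,0,0,1,0,1,0,0,1,0,0,0]
Step 8: insert ydm at [0, 4, 7, 10, 13] -> counters=[2,1,0,0,1,0,1,1,1,0,1,1,0,1,0]
Step 9: insert s at [2, 4, 7, 12, 13] -> counters=[2,1,1,0,2,0,1,2,1,0,1,1,1,2,0]
Step 10: delete ydm at [0, 4, 7, 10, 13] -> counters=[1,1,1,0,1,0,1,1,1,0,0,1,1,1,0]
Step 11: delete s at [2, 4, 7, 12, 13] -> counters=[1,1,0,0,0,0,1,0,1,0,0,1,0,0,0]
Step 12: insert gm at [0, 1, 6, 8, 11] -> counters=[2,2,0,0,0,0,2,0,2,0,0,2,0,0,0]
Step 13: delete gm at [0, 1, 6, 8, 11] -> counters=[1,1,0,0,0,0,1,0,1,0,0,1,0,0,0]
Step 14: delete gm at [0, 1, 6, 8, 11] -> counters=[0,0,0,0,0,0,0,0,0,0,0,0,0,0,0]
Step 15: insert vds at [0, 1, 6, 9, 14] -> counters=[1,1,0,0,0,0,1,0,0,1,0,0,0,0,1]
Step 16: delete vds at [0, 1, 6, 9, 14] -> counters=[0,0,0,0,0,0,0,0,0,0,0,0,0,0,0]
Step 17: insert s at [2, 4, 7, 12, 13] -> counters=[0,0,1,0,1,0,0,1,0,0,0,0,1,1,0]
Step 18: insert vds at [0, 1, 6, 9, 14] -> counters=[1,1,1,0,1,0,1,1,0,1,0,0,1,1,1]
Step 19: delete s at [2, 4, 7, 12, 13] -> counters=[1,1,0,0,0,0,1,0,0,1,0,0,0,0,1]
Step 20: delete vds at [0, 1, 6, 9, 14] -> counters=[0,0,0,0,0,0,0,0,0,0,0,0,0,0,0]
Step 21: insert vds at [0, 1, 6, 9, 14] -> counters=[1,1,0,0,0,0,1,0,0,1,0,0,0,0,1]
Step 22: delete vds at [0, 1, 6, 9, 14] -> counters=[0,0,0,0,0,0,0,0,0,0,0,0,0,0,0]
Step 23: insert vds at [0, 1, 6, 9, 14] -> counters=[1,1,0,0,0,0,1,0,0,1,0,0,0,0,1]
Step 24: insert s at [2, 4, 7, 12, 13] -> counters=[1,1,1,0,1,0,1,1,0,1,0,0,1,1,1]
Step 25: insert ydm at [0, 4, 7, 10, 13] -> counters=[2,1,1,0,2,0,1,2,0,1,1,0,1,2,1]
Step 26: delete vds at [0, 1, 6, 9, 14] -> counters=[1,0,1,0,2,0,0,2,0,0,1,0,1,2,0]
Step 27: insert gm at [0, 1, 6, 8, 11] -> counters=[2,1,1,0,2,0,1,2,1,0,1,1,1,2,0]
Query ydm: check counters[0]=2 counters[4]=2 counters[7]=2 counters[10]=1 counters[13]=2 -> maybe

Answer: maybe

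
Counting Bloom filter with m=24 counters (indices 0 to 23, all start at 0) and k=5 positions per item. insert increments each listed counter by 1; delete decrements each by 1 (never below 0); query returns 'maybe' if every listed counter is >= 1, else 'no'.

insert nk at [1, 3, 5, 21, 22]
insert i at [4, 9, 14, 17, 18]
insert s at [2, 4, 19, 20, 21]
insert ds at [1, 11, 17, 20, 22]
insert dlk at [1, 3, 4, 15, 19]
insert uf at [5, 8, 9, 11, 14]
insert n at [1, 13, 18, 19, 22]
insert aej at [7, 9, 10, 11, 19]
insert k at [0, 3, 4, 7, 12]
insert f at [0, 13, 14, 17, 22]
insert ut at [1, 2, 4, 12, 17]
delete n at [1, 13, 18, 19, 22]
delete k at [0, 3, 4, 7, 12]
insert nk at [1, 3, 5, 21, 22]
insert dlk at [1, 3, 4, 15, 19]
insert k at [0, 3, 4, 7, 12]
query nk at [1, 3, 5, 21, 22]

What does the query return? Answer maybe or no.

Step 1: insert nk at [1, 3, 5, 21, 22] -> counters=[0,1,0,1,0,1,0,0,0,0,0,0,0,0,0,0,0,0,0,0,0,1,1,0]
Step 2: insert i at [4, 9, 14, 17, 18] -> counters=[0,1,0,1,1,1,0,0,0,1,0,0,0,0,1,0,0,1,1,0,0,1,1,0]
Step 3: insert s at [2, 4, 19, 20, 21] -> counters=[0,1,1,1,2,1,0,0,0,1,0,0,0,0,1,0,0,1,1,1,1,2,1,0]
Step 4: insert ds at [1, 11, 17, 20, 22] -> counters=[0,2,1,1,2,1,0,0,0,1,0,1,0,0,1,0,0,2,1,1,2,2,2,0]
Step 5: insert dlk at [1, 3, 4, 15, 19] -> counters=[0,3,1,2,3,1,0,0,0,1,0,1,0,0,1,1,0,2,1,2,2,2,2,0]
Step 6: insert uf at [5, 8, 9, 11, 14] -> counters=[0,3,1,2,3,2,0,0,1,2,0,2,0,0,2,1,0,2,1,2,2,2,2,0]
Step 7: insert n at [1, 13, 18, 19, 22] -> counters=[0,4,1,2,3,2,0,0,1,2,0,2,0,1,2,1,0,2,2,3,2,2,3,0]
Step 8: insert aej at [7, 9, 10, 11, 19] -> counters=[0,4,1,2,3,2,0,1,1,3,1,3,0,1,2,1,0,2,2,4,2,2,3,0]
Step 9: insert k at [0, 3, 4, 7, 12] -> counters=[1,4,1,3,4,2,0,2,1,3,1,3,1,1,2,1,0,2,2,4,2,2,3,0]
Step 10: insert f at [0, 13, 14, 17, 22] -> counters=[2,4,1,3,4,2,0,2,1,3,1,3,1,2,3,1,0,3,2,4,2,2,4,0]
Step 11: insert ut at [1, 2, 4, 12, 17] -> counters=[2,5,2,3,5,2,0,2,1,3,1,3,2,2,3,1,0,4,2,4,2,2,4,0]
Step 12: delete n at [1, 13, 18, 19, 22] -> counters=[2,4,2,3,5,2,0,2,1,3,1,3,2,1,3,1,0,4,1,3,2,2,3,0]
Step 13: delete k at [0, 3, 4, 7, 12] -> counters=[1,4,2,2,4,2,0,1,1,3,1,3,1,1,3,1,0,4,1,3,2,2,3,0]
Step 14: insert nk at [1, 3, 5, 21, 22] -> counters=[1,5,2,3,4,3,0,1,1,3,1,3,1,1,3,1,0,4,1,3,2,3,4,0]
Step 15: insert dlk at [1, 3, 4, 15, 19] -> counters=[1,6,2,4,5,3,0,1,1,3,1,3,1,1,3,2,0,4,1,4,2,3,4,0]
Step 16: insert k at [0, 3, 4, 7, 12] -> counters=[2,6,2,5,6,3,0,2,1,3,1,3,2,1,3,2,0,4,1,4,2,3,4,0]
Query nk: check counters[1]=6 counters[3]=5 counters[5]=3 counters[21]=3 counters[22]=4 -> maybe

Answer: maybe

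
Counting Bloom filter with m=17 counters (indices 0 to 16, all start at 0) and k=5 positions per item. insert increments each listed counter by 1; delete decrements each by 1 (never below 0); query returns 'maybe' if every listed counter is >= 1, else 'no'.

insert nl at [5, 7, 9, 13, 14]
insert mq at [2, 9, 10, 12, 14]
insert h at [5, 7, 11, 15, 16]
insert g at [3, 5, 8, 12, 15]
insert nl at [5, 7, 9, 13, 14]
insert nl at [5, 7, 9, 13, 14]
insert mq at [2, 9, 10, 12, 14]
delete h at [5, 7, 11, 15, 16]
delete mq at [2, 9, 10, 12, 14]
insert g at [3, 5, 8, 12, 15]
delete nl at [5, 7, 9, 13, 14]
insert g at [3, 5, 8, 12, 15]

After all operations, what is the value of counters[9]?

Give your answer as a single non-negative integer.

Step 1: insert nl at [5, 7, 9, 13, 14] -> counters=[0,0,0,0,0,1,0,1,0,1,0,0,0,1,1,0,0]
Step 2: insert mq at [2, 9, 10, 12, 14] -> counters=[0,0,1,0,0,1,0,1,0,2,1,0,1,1,2,0,0]
Step 3: insert h at [5, 7, 11, 15, 16] -> counters=[0,0,1,0,0,2,0,2,0,2,1,1,1,1,2,1,1]
Step 4: insert g at [3, 5, 8, 12, 15] -> counters=[0,0,1,1,0,3,0,2,1,2,1,1,2,1,2,2,1]
Step 5: insert nl at [5, 7, 9, 13, 14] -> counters=[0,0,1,1,0,4,0,3,1,3,1,1,2,2,3,2,1]
Step 6: insert nl at [5, 7, 9, 13, 14] -> counters=[0,0,1,1,0,5,0,4,1,4,1,1,2,3,4,2,1]
Step 7: insert mq at [2, 9, 10, 12, 14] -> counters=[0,0,2,1,0,5,0,4,1,5,2,1,3,3,5,2,1]
Step 8: delete h at [5, 7, 11, 15, 16] -> counters=[0,0,2,1,0,4,0,3,1,5,2,0,3,3,5,1,0]
Step 9: delete mq at [2, 9, 10, 12, 14] -> counters=[0,0,1,1,0,4,0,3,1,4,1,0,2,3,4,1,0]
Step 10: insert g at [3, 5, 8, 12, 15] -> counters=[0,0,1,2,0,5,0,3,2,4,1,0,3,3,4,2,0]
Step 11: delete nl at [5, 7, 9, 13, 14] -> counters=[0,0,1,2,0,4,0,2,2,3,1,0,3,2,3,2,0]
Step 12: insert g at [3, 5, 8, 12, 15] -> counters=[0,0,1,3,0,5,0,2,3,3,1,0,4,2,3,3,0]
Final counters=[0,0,1,3,0,5,0,2,3,3,1,0,4,2,3,3,0] -> counters[9]=3

Answer: 3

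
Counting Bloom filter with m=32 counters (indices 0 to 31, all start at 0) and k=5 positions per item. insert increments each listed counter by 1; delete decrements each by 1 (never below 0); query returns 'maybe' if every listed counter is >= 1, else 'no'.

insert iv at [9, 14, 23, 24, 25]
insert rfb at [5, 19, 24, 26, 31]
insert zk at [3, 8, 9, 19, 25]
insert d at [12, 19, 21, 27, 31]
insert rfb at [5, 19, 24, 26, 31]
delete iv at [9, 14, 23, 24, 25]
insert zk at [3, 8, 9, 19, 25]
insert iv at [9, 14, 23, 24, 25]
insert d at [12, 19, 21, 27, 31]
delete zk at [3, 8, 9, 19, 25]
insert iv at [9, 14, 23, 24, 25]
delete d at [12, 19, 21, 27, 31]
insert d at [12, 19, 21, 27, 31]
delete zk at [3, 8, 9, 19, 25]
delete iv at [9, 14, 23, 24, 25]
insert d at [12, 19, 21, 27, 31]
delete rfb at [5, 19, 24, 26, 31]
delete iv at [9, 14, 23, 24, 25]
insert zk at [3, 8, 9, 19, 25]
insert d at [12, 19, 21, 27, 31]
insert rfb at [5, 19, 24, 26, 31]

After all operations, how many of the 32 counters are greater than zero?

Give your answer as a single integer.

Answer: 12

Derivation:
Step 1: insert iv at [9, 14, 23, 24, 25] -> counters=[0,0,0,0,0,0,0,0,0,1,0,0,0,0,1,0,0,0,0,0,0,0,0,1,1,1,0,0,0,0,0,0]
Step 2: insert rfb at [5, 19, 24, 26, 31] -> counters=[0,0,0,0,0,1,0,0,0,1,0,0,0,0,1,0,0,0,0,1,0,0,0,1,2,1,1,0,0,0,0,1]
Step 3: insert zk at [3, 8, 9, 19, 25] -> counters=[0,0,0,1,0,1,0,0,1,2,0,0,0,0,1,0,0,0,0,2,0,0,0,1,2,2,1,0,0,0,0,1]
Step 4: insert d at [12, 19, 21, 27, 31] -> counters=[0,0,0,1,0,1,0,0,1,2,0,0,1,0,1,0,0,0,0,3,0,1,0,1,2,2,1,1,0,0,0,2]
Step 5: insert rfb at [5, 19, 24, 26, 31] -> counters=[0,0,0,1,0,2,0,0,1,2,0,0,1,0,1,0,0,0,0,4,0,1,0,1,3,2,2,1,0,0,0,3]
Step 6: delete iv at [9, 14, 23, 24, 25] -> counters=[0,0,0,1,0,2,0,0,1,1,0,0,1,0,0,0,0,0,0,4,0,1,0,0,2,1,2,1,0,0,0,3]
Step 7: insert zk at [3, 8, 9, 19, 25] -> counters=[0,0,0,2,0,2,0,0,2,2,0,0,1,0,0,0,0,0,0,5,0,1,0,0,2,2,2,1,0,0,0,3]
Step 8: insert iv at [9, 14, 23, 24, 25] -> counters=[0,0,0,2,0,2,0,0,2,3,0,0,1,0,1,0,0,0,0,5,0,1,0,1,3,3,2,1,0,0,0,3]
Step 9: insert d at [12, 19, 21, 27, 31] -> counters=[0,0,0,2,0,2,0,0,2,3,0,0,2,0,1,0,0,0,0,6,0,2,0,1,3,3,2,2,0,0,0,4]
Step 10: delete zk at [3, 8, 9, 19, 25] -> counters=[0,0,0,1,0,2,0,0,1,2,0,0,2,0,1,0,0,0,0,5,0,2,0,1,3,2,2,2,0,0,0,4]
Step 11: insert iv at [9, 14, 23, 24, 25] -> counters=[0,0,0,1,0,2,0,0,1,3,0,0,2,0,2,0,0,0,0,5,0,2,0,2,4,3,2,2,0,0,0,4]
Step 12: delete d at [12, 19, 21, 27, 31] -> counters=[0,0,0,1,0,2,0,0,1,3,0,0,1,0,2,0,0,0,0,4,0,1,0,2,4,3,2,1,0,0,0,3]
Step 13: insert d at [12, 19, 21, 27, 31] -> counters=[0,0,0,1,0,2,0,0,1,3,0,0,2,0,2,0,0,0,0,5,0,2,0,2,4,3,2,2,0,0,0,4]
Step 14: delete zk at [3, 8, 9, 19, 25] -> counters=[0,0,0,0,0,2,0,0,0,2,0,0,2,0,2,0,0,0,0,4,0,2,0,2,4,2,2,2,0,0,0,4]
Step 15: delete iv at [9, 14, 23, 24, 25] -> counters=[0,0,0,0,0,2,0,0,0,1,0,0,2,0,1,0,0,0,0,4,0,2,0,1,3,1,2,2,0,0,0,4]
Step 16: insert d at [12, 19, 21, 27, 31] -> counters=[0,0,0,0,0,2,0,0,0,1,0,0,3,0,1,0,0,0,0,5,0,3,0,1,3,1,2,3,0,0,0,5]
Step 17: delete rfb at [5, 19, 24, 26, 31] -> counters=[0,0,0,0,0,1,0,0,0,1,0,0,3,0,1,0,0,0,0,4,0,3,0,1,2,1,1,3,0,0,0,4]
Step 18: delete iv at [9, 14, 23, 24, 25] -> counters=[0,0,0,0,0,1,0,0,0,0,0,0,3,0,0,0,0,0,0,4,0,3,0,0,1,0,1,3,0,0,0,4]
Step 19: insert zk at [3, 8, 9, 19, 25] -> counters=[0,0,0,1,0,1,0,0,1,1,0,0,3,0,0,0,0,0,0,5,0,3,0,0,1,1,1,3,0,0,0,4]
Step 20: insert d at [12, 19, 21, 27, 31] -> counters=[0,0,0,1,0,1,0,0,1,1,0,0,4,0,0,0,0,0,0,6,0,4,0,0,1,1,1,4,0,0,0,5]
Step 21: insert rfb at [5, 19, 24, 26, 31] -> counters=[0,0,0,1,0,2,0,0,1,1,0,0,4,0,0,0,0,0,0,7,0,4,0,0,2,1,2,4,0,0,0,6]
Final counters=[0,0,0,1,0,2,0,0,1,1,0,0,4,0,0,0,0,0,0,7,0,4,0,0,2,1,2,4,0,0,0,6] -> 12 nonzero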